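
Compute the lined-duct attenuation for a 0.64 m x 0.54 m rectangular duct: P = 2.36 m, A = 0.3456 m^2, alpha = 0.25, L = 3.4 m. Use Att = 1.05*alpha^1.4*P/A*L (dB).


alpha^1.4 = 0.25^1.4 = 0.143587
Attenuation rate = 1.05 * alpha^1.4 * P / A
= 1.05 * 0.143587 * 2.36 / 0.3456 = 1.02954 dB/m
Total Att = 1.02954 * 3.4 = 3.5004 dB


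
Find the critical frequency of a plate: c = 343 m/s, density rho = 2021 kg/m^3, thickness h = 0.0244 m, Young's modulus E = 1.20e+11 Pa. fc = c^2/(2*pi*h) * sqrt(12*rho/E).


12*rho/E = 12*2021/1.20e+11 = 2.021e-07
sqrt(12*rho/E) = sqrt(2.021e-07) = 0.000449555
c^2/(2*pi*h) = 343^2/(2*pi*0.0244) = 767394
fc = 767394 * 0.000449555 = 344.99 Hz


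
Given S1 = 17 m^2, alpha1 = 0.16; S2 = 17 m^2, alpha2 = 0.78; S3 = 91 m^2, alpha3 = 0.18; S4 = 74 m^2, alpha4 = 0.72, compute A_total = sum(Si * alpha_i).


17 * 0.16 = 2.72
17 * 0.78 = 13.26
91 * 0.18 = 16.38
74 * 0.72 = 53.28
A_total = 2.72 + 13.26 + 16.38 + 53.28 = 85.64 m^2


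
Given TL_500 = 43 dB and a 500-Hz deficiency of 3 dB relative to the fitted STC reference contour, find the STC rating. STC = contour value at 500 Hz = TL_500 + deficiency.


By ASTM E413, STC = value of the fitted reference contour at 500 Hz.
Contour value at 500 Hz = TL_500 + deficiency = 43 + 3 = 46
STC = 46


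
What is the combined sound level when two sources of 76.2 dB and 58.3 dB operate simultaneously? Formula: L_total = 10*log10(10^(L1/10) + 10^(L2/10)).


10^(76.2/10) = 4.16869e+07
10^(58.3/10) = 676083
Sum = 4.16869e+07 + 676083 = 4.2363e+07
L_total = 10*log10(4.2363e+07) = 76.27 dB


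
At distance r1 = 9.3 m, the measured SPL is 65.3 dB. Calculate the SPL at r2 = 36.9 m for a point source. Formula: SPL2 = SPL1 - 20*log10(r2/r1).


r2/r1 = 36.9/9.3 = 3.96774
Correction = 20*log10(3.96774) = 11.9709 dB
SPL2 = 65.3 - 11.9709 = 53.329 dB


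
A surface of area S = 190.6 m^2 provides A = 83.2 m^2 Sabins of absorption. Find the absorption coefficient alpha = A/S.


Absorption coefficient = absorbed power / incident power
alpha = A / S = 83.2 / 190.6 = 0.43652


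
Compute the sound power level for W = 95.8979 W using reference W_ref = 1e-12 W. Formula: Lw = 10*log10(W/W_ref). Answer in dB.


W / W_ref = 95.8979 / 1e-12 = 9.58979e+13
Lw = 10 * log10(9.58979e+13) = 139.82 dB


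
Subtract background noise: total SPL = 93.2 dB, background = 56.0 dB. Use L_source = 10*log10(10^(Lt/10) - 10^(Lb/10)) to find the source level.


10^(93.2/10) = 2.0893e+09
10^(56.0/10) = 398107
Difference = 2.0893e+09 - 398107 = 2.0889e+09
L_source = 10*log10(2.0889e+09) = 93.199 dB


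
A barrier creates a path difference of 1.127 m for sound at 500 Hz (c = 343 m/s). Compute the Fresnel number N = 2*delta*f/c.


N = 2*delta*f/c = 2*delta/lambda, where lambda = c/f
lambda = 343 / 500 = 0.686 m
N = 2 * 1.127 / 0.686 = 3.2857


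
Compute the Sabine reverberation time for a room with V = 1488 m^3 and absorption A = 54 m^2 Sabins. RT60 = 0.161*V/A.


RT60 = 0.161 * 1488 / 54 = 4.4364 s


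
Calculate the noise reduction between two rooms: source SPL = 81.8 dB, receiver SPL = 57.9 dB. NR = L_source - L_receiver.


NR = L_source - L_receiver (difference between source and receiving room levels)
NR = 81.8 - 57.9 = 23.9 dB


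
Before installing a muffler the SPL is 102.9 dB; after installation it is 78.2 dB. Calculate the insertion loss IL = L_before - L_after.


Insertion loss = SPL without muffler - SPL with muffler
IL = 102.9 - 78.2 = 24.7 dB


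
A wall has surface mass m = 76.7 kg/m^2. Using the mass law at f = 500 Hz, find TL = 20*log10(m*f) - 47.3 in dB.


m * f = 76.7 * 500 = 38350
20*log10(38350) = 91.6753 dB
TL = 91.6753 - 47.3 = 44.375 dB


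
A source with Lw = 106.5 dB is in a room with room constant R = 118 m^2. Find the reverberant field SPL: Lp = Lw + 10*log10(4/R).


4/R = 4/118 = 0.0338983
Lp = 106.5 + 10*log10(0.0338983) = 91.802 dB


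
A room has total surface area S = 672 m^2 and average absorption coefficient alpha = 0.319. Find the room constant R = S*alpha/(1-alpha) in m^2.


R = 672 * 0.319 / (1 - 0.319) = 314.78 m^2


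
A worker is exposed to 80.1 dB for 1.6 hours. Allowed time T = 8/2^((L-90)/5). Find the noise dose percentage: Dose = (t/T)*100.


T_allowed = 8 / 2^((80.1 - 90)/5) = 31.5594 hr
Dose = 1.6 / 31.5594 * 100 = 5.0698 %


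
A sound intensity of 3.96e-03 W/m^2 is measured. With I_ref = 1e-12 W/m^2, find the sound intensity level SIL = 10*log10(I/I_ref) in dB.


I / I_ref = 3.96e-03 / 1e-12 = 3.96e+09
SIL = 10 * log10(3.96e+09) = 95.977 dB


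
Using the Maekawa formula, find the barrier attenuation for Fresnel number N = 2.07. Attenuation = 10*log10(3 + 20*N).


3 + 20*N = 3 + 20*2.07 = 44.4
Att = 10*log10(44.4) = 16.474 dB


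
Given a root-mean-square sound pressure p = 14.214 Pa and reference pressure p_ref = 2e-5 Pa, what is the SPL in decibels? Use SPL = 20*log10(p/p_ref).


p / p_ref = 14.214 / 2e-5 = 710700
SPL = 20 * log10(710700) = 117.03 dB


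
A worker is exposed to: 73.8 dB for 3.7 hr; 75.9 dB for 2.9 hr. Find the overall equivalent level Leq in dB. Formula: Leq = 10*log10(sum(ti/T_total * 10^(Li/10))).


T_total = 3.7 + 2.9 = 6.6 hr
(3.7/6.6) * 10^(73.8/10) = 1.3448e+07
(2.9/6.6) * 10^(75.9/10) = 1.70944e+07
Sum = 1.3448e+07 + 1.70944e+07 = 3.05424e+07
Leq = 10*log10(3.05424e+07) = 74.849 dB


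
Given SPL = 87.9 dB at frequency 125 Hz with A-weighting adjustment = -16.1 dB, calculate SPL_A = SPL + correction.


A-weighting table: 125 Hz -> -16.1 dB correction
SPL_A = SPL + correction = 87.9 + (-16.1) = 71.8 dBA


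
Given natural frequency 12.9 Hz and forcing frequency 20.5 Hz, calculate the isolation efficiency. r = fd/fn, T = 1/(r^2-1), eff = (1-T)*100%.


r = 20.5 / 12.9 = 1.58915
r^2 - 1 = 1.58915^2 - 1 = 1.5254
T = 1/1.5254 = 0.655566
Efficiency = (1 - 0.655566)*100 = 34.443 %


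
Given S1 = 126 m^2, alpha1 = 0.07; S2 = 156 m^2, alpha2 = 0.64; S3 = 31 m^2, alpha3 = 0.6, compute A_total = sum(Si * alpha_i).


126 * 0.07 = 8.82
156 * 0.64 = 99.84
31 * 0.6 = 18.6
A_total = 8.82 + 99.84 + 18.6 = 127.26 m^2


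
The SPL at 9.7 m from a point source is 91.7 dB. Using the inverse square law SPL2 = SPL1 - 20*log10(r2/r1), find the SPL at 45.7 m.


r2/r1 = 45.7/9.7 = 4.71134
Correction = 20*log10(4.71134) = 13.4629 dB
SPL2 = 91.7 - 13.4629 = 78.237 dB


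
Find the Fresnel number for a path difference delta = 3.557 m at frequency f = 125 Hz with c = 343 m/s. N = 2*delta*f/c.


N = 2*delta*f/c = 2*delta/lambda, where lambda = c/f
lambda = 343 / 125 = 2.744 m
N = 2 * 3.557 / 2.744 = 2.5926


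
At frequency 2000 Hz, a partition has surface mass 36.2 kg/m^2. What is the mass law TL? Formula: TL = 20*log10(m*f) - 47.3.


m * f = 36.2 * 2000 = 72400
20*log10(72400) = 97.1948 dB
TL = 97.1948 - 47.3 = 49.895 dB


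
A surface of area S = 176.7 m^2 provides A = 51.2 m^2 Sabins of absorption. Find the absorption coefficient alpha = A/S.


Absorption coefficient = absorbed power / incident power
alpha = A / S = 51.2 / 176.7 = 0.28976


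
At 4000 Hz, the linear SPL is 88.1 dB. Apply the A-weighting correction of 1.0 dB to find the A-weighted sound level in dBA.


A-weighting table: 4000 Hz -> 1.0 dB correction
SPL_A = SPL + correction = 88.1 + (1.0) = 89.1 dBA


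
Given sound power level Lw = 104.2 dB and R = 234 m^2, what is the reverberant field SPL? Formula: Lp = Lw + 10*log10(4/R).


4/R = 4/234 = 0.017094
Lp = 104.2 + 10*log10(0.017094) = 86.528 dB


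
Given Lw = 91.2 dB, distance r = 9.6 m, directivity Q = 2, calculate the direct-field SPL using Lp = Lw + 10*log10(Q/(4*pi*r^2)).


4*pi*r^2 = 4*pi*9.6^2 = 1158.12 m^2
Q / (4*pi*r^2) = 2 / 1158.12 = 0.00172694
Lp = 91.2 + 10*log10(0.00172694) = 63.573 dB


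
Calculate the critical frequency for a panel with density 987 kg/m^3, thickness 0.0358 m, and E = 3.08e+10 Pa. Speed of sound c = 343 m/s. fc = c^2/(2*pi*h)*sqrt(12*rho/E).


12*rho/E = 12*987/3.08e+10 = 3.84545e-07
sqrt(12*rho/E) = sqrt(3.84545e-07) = 0.000620117
c^2/(2*pi*h) = 343^2/(2*pi*0.0358) = 523028
fc = 523028 * 0.000620117 = 324.34 Hz


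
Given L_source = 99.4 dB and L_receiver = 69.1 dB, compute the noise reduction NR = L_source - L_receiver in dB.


NR = L_source - L_receiver (difference between source and receiving room levels)
NR = 99.4 - 69.1 = 30.3 dB


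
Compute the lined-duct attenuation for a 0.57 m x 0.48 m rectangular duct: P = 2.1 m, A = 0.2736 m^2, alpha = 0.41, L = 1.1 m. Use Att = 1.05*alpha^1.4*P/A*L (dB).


alpha^1.4 = 0.41^1.4 = 0.28701
Attenuation rate = 1.05 * alpha^1.4 * P / A
= 1.05 * 0.28701 * 2.1 / 0.2736 = 2.31307 dB/m
Total Att = 2.31307 * 1.1 = 2.5444 dB


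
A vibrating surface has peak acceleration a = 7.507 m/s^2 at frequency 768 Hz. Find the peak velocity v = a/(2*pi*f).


omega = 2*pi*f = 2*pi*768 = 4825.49 rad/s
v = a / omega = 7.507 / 4825.49 = 0.0015557 m/s


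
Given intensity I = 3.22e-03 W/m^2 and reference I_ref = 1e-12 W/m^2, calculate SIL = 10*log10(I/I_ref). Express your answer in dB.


I / I_ref = 3.22e-03 / 1e-12 = 3.22e+09
SIL = 10 * log10(3.22e+09) = 95.079 dB


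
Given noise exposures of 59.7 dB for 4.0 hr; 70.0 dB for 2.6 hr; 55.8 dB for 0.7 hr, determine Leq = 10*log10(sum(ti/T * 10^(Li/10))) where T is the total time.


T_total = 4.0 + 2.6 + 0.7 = 7.3 hr
(4.0/7.3) * 10^(59.7/10) = 511372
(2.6/7.3) * 10^(70.0/10) = 3.56164e+06
(0.7/7.3) * 10^(55.8/10) = 36456.5
Sum = 511372 + 3.56164e+06 + 36456.5 = 4.10947e+06
Leq = 10*log10(4.10947e+06) = 66.138 dB


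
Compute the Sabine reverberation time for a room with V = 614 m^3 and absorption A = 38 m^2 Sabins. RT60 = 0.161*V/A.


RT60 = 0.161 * 614 / 38 = 2.6014 s


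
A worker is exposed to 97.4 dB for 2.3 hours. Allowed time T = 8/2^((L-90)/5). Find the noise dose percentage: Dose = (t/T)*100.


T_allowed = 8 / 2^((97.4 - 90)/5) = 2.86791 hr
Dose = 2.3 / 2.86791 * 100 = 80.198 %


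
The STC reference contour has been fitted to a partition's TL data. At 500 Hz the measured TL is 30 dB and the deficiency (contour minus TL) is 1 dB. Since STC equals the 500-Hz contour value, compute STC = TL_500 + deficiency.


By ASTM E413, STC = value of the fitted reference contour at 500 Hz.
Contour value at 500 Hz = TL_500 + deficiency = 30 + 1 = 31
STC = 31


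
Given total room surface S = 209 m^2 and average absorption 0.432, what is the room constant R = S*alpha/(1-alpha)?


R = 209 * 0.432 / (1 - 0.432) = 158.96 m^2


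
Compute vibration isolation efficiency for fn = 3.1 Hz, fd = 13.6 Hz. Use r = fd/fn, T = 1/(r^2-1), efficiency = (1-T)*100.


r = 13.6 / 3.1 = 4.3871
r^2 - 1 = 4.3871^2 - 1 = 18.2466
T = 1/18.2466 = 0.0548047
Efficiency = (1 - 0.0548047)*100 = 94.52 %


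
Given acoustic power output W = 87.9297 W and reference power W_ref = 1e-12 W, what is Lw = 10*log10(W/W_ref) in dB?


W / W_ref = 87.9297 / 1e-12 = 8.79297e+13
Lw = 10 * log10(8.79297e+13) = 139.44 dB


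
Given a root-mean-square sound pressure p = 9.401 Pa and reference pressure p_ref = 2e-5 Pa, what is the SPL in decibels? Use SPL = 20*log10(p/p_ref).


p / p_ref = 9.401 / 2e-5 = 470050
SPL = 20 * log10(470050) = 113.44 dB


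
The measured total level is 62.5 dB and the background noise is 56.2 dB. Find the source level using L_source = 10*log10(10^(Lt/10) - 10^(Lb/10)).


10^(62.5/10) = 1.77828e+06
10^(56.2/10) = 416869
Difference = 1.77828e+06 - 416869 = 1.36141e+06
L_source = 10*log10(1.36141e+06) = 61.34 dB


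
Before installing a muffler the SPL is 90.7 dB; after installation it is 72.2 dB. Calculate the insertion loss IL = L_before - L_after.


Insertion loss = SPL without muffler - SPL with muffler
IL = 90.7 - 72.2 = 18.5 dB


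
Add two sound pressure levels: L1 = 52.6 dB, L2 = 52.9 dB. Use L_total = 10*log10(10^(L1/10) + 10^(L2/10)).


10^(52.6/10) = 181970
10^(52.9/10) = 194984
Sum = 181970 + 194984 = 376954
L_total = 10*log10(376954) = 55.763 dB


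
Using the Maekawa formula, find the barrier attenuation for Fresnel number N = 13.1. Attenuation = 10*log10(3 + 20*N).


3 + 20*N = 3 + 20*13.1 = 265
Att = 10*log10(265) = 24.232 dB


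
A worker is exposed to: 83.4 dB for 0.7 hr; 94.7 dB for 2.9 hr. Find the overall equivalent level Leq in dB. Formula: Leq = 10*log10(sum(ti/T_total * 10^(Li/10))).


T_total = 0.7 + 2.9 = 3.6 hr
(0.7/3.6) * 10^(83.4/10) = 4.25398e+07
(2.9/3.6) * 10^(94.7/10) = 2.37736e+09
Sum = 4.25398e+07 + 2.37736e+09 = 2.4199e+09
Leq = 10*log10(2.4199e+09) = 93.838 dB


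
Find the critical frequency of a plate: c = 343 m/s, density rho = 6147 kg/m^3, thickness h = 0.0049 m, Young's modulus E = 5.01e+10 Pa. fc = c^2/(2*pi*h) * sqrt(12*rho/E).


12*rho/E = 12*6147/5.01e+10 = 1.47234e-06
sqrt(12*rho/E) = sqrt(1.47234e-06) = 0.0012134
c^2/(2*pi*h) = 343^2/(2*pi*0.0049) = 3.82131e+06
fc = 3.82131e+06 * 0.0012134 = 4636.8 Hz


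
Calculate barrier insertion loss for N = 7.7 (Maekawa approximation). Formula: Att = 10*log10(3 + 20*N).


3 + 20*N = 3 + 20*7.7 = 157
Att = 10*log10(157) = 21.959 dB


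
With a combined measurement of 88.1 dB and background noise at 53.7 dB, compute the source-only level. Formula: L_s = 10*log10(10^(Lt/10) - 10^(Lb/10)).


10^(88.1/10) = 6.45654e+08
10^(53.7/10) = 234423
Difference = 6.45654e+08 - 234423 = 6.4542e+08
L_source = 10*log10(6.4542e+08) = 88.098 dB


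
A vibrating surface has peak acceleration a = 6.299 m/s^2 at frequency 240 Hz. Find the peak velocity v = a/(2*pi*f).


omega = 2*pi*f = 2*pi*240 = 1507.96 rad/s
v = a / omega = 6.299 / 1507.96 = 0.0041772 m/s


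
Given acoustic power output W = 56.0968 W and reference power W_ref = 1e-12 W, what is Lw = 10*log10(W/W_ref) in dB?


W / W_ref = 56.0968 / 1e-12 = 5.60968e+13
Lw = 10 * log10(5.60968e+13) = 137.49 dB


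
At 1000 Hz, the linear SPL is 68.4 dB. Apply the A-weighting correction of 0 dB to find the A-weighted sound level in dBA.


A-weighting table: 1000 Hz -> 0 dB correction
SPL_A = SPL + correction = 68.4 + (0) = 68.4 dBA


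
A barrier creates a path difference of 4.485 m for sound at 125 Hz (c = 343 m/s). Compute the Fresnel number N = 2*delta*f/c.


N = 2*delta*f/c = 2*delta/lambda, where lambda = c/f
lambda = 343 / 125 = 2.744 m
N = 2 * 4.485 / 2.744 = 3.269


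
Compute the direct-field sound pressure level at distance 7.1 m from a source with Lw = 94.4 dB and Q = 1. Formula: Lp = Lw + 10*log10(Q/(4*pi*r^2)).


4*pi*r^2 = 4*pi*7.1^2 = 633.471 m^2
Q / (4*pi*r^2) = 1 / 633.471 = 0.0015786
Lp = 94.4 + 10*log10(0.0015786) = 66.383 dB


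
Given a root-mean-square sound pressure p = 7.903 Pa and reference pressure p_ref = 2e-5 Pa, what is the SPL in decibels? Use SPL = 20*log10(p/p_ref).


p / p_ref = 7.903 / 2e-5 = 395150
SPL = 20 * log10(395150) = 111.94 dB


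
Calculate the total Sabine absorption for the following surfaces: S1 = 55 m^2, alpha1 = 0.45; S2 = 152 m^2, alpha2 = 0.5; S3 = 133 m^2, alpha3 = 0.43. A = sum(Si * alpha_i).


55 * 0.45 = 24.75
152 * 0.5 = 76
133 * 0.43 = 57.19
A_total = 24.75 + 76 + 57.19 = 157.94 m^2


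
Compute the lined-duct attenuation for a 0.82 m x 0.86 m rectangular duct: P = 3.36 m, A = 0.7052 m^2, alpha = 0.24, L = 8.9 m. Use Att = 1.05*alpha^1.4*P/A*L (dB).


alpha^1.4 = 0.24^1.4 = 0.135611
Attenuation rate = 1.05 * alpha^1.4 * P / A
= 1.05 * 0.135611 * 3.36 / 0.7052 = 0.67844 dB/m
Total Att = 0.67844 * 8.9 = 6.0381 dB


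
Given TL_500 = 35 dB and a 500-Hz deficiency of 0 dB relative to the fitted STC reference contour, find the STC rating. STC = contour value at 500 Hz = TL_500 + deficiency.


By ASTM E413, STC = value of the fitted reference contour at 500 Hz.
Contour value at 500 Hz = TL_500 + deficiency = 35 + 0 = 35
STC = 35


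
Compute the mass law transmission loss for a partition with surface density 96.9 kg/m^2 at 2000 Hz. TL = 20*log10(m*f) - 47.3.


m * f = 96.9 * 2000 = 193800
20*log10(193800) = 105.747 dB
TL = 105.747 - 47.3 = 58.447 dB


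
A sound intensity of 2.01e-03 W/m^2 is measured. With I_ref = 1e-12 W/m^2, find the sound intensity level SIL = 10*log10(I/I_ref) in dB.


I / I_ref = 2.01e-03 / 1e-12 = 2.01e+09
SIL = 10 * log10(2.01e+09) = 93.032 dB


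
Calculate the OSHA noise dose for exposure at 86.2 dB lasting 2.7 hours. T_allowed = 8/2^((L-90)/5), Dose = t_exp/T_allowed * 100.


T_allowed = 8 / 2^((86.2 - 90)/5) = 13.5479 hr
Dose = 2.7 / 13.5479 * 100 = 19.929 %


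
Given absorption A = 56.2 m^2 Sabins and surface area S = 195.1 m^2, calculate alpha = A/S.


Absorption coefficient = absorbed power / incident power
alpha = A / S = 56.2 / 195.1 = 0.28806


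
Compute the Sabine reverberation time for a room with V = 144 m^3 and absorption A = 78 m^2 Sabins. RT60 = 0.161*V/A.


RT60 = 0.161 * 144 / 78 = 0.29723 s


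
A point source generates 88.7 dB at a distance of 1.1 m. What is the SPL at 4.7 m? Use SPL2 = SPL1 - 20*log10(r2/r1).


r2/r1 = 4.7/1.1 = 4.27273
Correction = 20*log10(4.27273) = 12.6141 dB
SPL2 = 88.7 - 12.6141 = 76.086 dB


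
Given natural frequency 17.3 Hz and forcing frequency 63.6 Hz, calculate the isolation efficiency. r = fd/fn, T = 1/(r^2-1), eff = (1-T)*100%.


r = 63.6 / 17.3 = 3.6763
r^2 - 1 = 3.6763^2 - 1 = 12.5152
T = 1/12.5152 = 0.0799028
Efficiency = (1 - 0.0799028)*100 = 92.01 %


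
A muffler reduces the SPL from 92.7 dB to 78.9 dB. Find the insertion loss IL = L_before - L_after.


Insertion loss = SPL without muffler - SPL with muffler
IL = 92.7 - 78.9 = 13.8 dB


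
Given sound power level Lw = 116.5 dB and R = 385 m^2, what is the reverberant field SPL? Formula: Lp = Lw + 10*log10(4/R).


4/R = 4/385 = 0.0103896
Lp = 116.5 + 10*log10(0.0103896) = 96.666 dB


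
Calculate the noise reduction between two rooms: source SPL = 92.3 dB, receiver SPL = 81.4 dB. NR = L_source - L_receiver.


NR = L_source - L_receiver (difference between source and receiving room levels)
NR = 92.3 - 81.4 = 10.9 dB


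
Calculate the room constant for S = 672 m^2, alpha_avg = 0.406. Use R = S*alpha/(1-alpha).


R = 672 * 0.406 / (1 - 0.406) = 459.31 m^2


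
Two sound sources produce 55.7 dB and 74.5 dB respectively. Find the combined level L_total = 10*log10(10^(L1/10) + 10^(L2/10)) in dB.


10^(55.7/10) = 371535
10^(74.5/10) = 2.81838e+07
Sum = 371535 + 2.81838e+07 = 2.85553e+07
L_total = 10*log10(2.85553e+07) = 74.557 dB


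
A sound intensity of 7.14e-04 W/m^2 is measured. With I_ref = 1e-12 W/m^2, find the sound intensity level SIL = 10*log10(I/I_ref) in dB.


I / I_ref = 7.14e-04 / 1e-12 = 7.14e+08
SIL = 10 * log10(7.14e+08) = 88.537 dB


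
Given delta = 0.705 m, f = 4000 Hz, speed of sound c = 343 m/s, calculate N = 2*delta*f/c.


N = 2*delta*f/c = 2*delta/lambda, where lambda = c/f
lambda = 343 / 4000 = 0.08575 m
N = 2 * 0.705 / 0.08575 = 16.443


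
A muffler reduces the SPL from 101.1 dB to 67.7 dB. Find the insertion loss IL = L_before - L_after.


Insertion loss = SPL without muffler - SPL with muffler
IL = 101.1 - 67.7 = 33.4 dB


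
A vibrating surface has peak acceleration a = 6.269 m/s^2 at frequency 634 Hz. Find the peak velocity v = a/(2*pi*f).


omega = 2*pi*f = 2*pi*634 = 3983.54 rad/s
v = a / omega = 6.269 / 3983.54 = 0.0015737 m/s


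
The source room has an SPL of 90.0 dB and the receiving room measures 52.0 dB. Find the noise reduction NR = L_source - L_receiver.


NR = L_source - L_receiver (difference between source and receiving room levels)
NR = 90.0 - 52.0 = 38 dB


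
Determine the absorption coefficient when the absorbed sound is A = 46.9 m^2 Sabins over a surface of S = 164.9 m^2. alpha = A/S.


Absorption coefficient = absorbed power / incident power
alpha = A / S = 46.9 / 164.9 = 0.28441


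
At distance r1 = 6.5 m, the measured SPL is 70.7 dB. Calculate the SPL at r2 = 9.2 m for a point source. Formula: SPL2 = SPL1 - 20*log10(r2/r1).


r2/r1 = 9.2/6.5 = 1.41538
Correction = 20*log10(1.41538) = 3.01746 dB
SPL2 = 70.7 - 3.01746 = 67.683 dB


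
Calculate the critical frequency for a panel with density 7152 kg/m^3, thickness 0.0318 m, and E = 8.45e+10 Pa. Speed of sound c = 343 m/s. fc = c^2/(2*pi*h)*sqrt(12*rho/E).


12*rho/E = 12*7152/8.45e+10 = 1.01567e-06
sqrt(12*rho/E) = sqrt(1.01567e-06) = 0.0010078
c^2/(2*pi*h) = 343^2/(2*pi*0.0318) = 588818
fc = 588818 * 0.0010078 = 593.41 Hz


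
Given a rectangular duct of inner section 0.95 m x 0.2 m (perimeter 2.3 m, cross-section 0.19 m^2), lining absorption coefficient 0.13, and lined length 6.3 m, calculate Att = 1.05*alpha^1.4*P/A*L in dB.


alpha^1.4 = 0.13^1.4 = 0.0574805
Attenuation rate = 1.05 * alpha^1.4 * P / A
= 1.05 * 0.0574805 * 2.3 / 0.19 = 0.730607 dB/m
Total Att = 0.730607 * 6.3 = 4.6028 dB


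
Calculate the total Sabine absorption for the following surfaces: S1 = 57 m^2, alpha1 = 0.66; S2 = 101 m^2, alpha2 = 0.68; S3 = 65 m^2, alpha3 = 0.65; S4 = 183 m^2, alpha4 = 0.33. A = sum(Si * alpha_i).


57 * 0.66 = 37.62
101 * 0.68 = 68.68
65 * 0.65 = 42.25
183 * 0.33 = 60.39
A_total = 37.62 + 68.68 + 42.25 + 60.39 = 208.94 m^2


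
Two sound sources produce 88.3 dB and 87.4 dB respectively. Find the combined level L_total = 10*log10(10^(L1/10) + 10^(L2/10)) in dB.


10^(88.3/10) = 6.76083e+08
10^(87.4/10) = 5.49541e+08
Sum = 6.76083e+08 + 5.49541e+08 = 1.22562e+09
L_total = 10*log10(1.22562e+09) = 90.884 dB


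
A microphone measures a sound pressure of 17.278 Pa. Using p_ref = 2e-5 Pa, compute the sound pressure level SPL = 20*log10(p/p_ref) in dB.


p / p_ref = 17.278 / 2e-5 = 863900
SPL = 20 * log10(863900) = 118.73 dB


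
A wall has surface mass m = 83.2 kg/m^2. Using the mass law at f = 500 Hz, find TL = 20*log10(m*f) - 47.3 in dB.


m * f = 83.2 * 500 = 41600
20*log10(41600) = 92.3819 dB
TL = 92.3819 - 47.3 = 45.082 dB


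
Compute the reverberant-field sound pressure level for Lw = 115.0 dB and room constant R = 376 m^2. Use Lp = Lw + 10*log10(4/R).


4/R = 4/376 = 0.0106383
Lp = 115.0 + 10*log10(0.0106383) = 95.269 dB


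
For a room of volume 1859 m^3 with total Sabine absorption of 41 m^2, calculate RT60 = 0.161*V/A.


RT60 = 0.161 * 1859 / 41 = 7.3 s


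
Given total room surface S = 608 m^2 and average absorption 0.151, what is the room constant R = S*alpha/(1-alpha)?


R = 608 * 0.151 / (1 - 0.151) = 108.14 m^2


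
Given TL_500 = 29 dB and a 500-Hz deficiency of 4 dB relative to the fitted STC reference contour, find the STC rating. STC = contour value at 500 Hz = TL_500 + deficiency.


By ASTM E413, STC = value of the fitted reference contour at 500 Hz.
Contour value at 500 Hz = TL_500 + deficiency = 29 + 4 = 33
STC = 33


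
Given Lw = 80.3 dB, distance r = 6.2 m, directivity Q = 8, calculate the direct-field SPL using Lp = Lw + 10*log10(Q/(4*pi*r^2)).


4*pi*r^2 = 4*pi*6.2^2 = 483.051 m^2
Q / (4*pi*r^2) = 8 / 483.051 = 0.0165614
Lp = 80.3 + 10*log10(0.0165614) = 62.491 dB


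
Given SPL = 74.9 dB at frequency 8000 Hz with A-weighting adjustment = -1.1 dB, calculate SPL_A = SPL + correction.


A-weighting table: 8000 Hz -> -1.1 dB correction
SPL_A = SPL + correction = 74.9 + (-1.1) = 73.8 dBA


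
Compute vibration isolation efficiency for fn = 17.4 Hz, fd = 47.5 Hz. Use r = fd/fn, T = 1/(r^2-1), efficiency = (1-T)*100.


r = 47.5 / 17.4 = 2.72989
r^2 - 1 = 2.72989^2 - 1 = 6.4523
T = 1/6.4523 = 0.154983
Efficiency = (1 - 0.154983)*100 = 84.502 %


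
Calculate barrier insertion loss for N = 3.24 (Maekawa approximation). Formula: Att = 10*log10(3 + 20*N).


3 + 20*N = 3 + 20*3.24 = 67.8
Att = 10*log10(67.8) = 18.312 dB


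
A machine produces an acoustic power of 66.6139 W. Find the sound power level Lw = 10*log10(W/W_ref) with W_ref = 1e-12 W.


W / W_ref = 66.6139 / 1e-12 = 6.66139e+13
Lw = 10 * log10(6.66139e+13) = 138.24 dB


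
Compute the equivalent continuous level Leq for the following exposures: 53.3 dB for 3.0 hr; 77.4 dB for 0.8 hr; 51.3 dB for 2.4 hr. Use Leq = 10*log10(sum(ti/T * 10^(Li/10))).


T_total = 3.0 + 0.8 + 2.4 = 6.2 hr
(3.0/6.2) * 10^(53.3/10) = 103450
(0.8/6.2) * 10^(77.4/10) = 7.09085e+06
(2.4/6.2) * 10^(51.3/10) = 52217.9
Sum = 103450 + 7.09085e+06 + 52217.9 = 7.24652e+06
Leq = 10*log10(7.24652e+06) = 68.601 dB


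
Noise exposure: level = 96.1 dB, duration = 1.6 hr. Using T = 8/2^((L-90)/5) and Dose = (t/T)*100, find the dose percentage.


T_allowed = 8 / 2^((96.1 - 90)/5) = 3.43426 hr
Dose = 1.6 / 3.43426 * 100 = 46.589 %


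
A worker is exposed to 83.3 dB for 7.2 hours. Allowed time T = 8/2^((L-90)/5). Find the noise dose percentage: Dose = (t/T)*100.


T_allowed = 8 / 2^((83.3 - 90)/5) = 20.2521 hr
Dose = 7.2 / 20.2521 * 100 = 35.552 %


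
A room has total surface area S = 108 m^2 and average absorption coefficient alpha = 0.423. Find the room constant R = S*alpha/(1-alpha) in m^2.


R = 108 * 0.423 / (1 - 0.423) = 79.175 m^2


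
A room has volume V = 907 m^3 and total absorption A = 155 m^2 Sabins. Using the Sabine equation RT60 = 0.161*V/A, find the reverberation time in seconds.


RT60 = 0.161 * 907 / 155 = 0.94211 s


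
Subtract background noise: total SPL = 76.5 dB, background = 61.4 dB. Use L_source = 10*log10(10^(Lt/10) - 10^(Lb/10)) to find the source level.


10^(76.5/10) = 4.46684e+07
10^(61.4/10) = 1.38038e+06
Difference = 4.46684e+07 - 1.38038e+06 = 4.3288e+07
L_source = 10*log10(4.3288e+07) = 76.364 dB


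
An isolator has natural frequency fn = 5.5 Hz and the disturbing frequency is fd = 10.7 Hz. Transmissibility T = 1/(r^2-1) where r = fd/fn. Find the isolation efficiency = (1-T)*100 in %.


r = 10.7 / 5.5 = 1.94545
r^2 - 1 = 1.94545^2 - 1 = 2.78478
T = 1/2.78478 = 0.359095
Efficiency = (1 - 0.359095)*100 = 64.091 %


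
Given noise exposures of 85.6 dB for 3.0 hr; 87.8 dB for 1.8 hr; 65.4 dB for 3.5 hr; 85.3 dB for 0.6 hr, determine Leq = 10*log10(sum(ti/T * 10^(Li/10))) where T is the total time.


T_total = 3.0 + 1.8 + 3.5 + 0.6 = 8.9 hr
(3.0/8.9) * 10^(85.6/10) = 1.22386e+08
(1.8/8.9) * 10^(87.8/10) = 1.21866e+08
(3.5/8.9) * 10^(65.4/10) = 1.36357e+06
(0.6/8.9) * 10^(85.3/10) = 2.28434e+07
Sum = 1.22386e+08 + 1.21866e+08 + 1.36357e+06 + 2.28434e+07 = 2.68459e+08
Leq = 10*log10(2.68459e+08) = 84.289 dB


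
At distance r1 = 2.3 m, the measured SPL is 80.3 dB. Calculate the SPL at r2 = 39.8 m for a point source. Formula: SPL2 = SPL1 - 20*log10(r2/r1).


r2/r1 = 39.8/2.3 = 17.3043
Correction = 20*log10(17.3043) = 24.7631 dB
SPL2 = 80.3 - 24.7631 = 55.537 dB


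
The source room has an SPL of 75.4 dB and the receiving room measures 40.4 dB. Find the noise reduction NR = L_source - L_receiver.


NR = L_source - L_receiver (difference between source and receiving room levels)
NR = 75.4 - 40.4 = 35 dB


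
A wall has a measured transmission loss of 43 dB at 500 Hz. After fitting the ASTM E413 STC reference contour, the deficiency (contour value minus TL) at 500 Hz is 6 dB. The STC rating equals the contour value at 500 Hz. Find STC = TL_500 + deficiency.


By ASTM E413, STC = value of the fitted reference contour at 500 Hz.
Contour value at 500 Hz = TL_500 + deficiency = 43 + 6 = 49
STC = 49


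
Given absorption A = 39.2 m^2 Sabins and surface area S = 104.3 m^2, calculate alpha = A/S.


Absorption coefficient = absorbed power / incident power
alpha = A / S = 39.2 / 104.3 = 0.37584


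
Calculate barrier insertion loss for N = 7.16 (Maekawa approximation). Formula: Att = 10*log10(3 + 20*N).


3 + 20*N = 3 + 20*7.16 = 146.2
Att = 10*log10(146.2) = 21.649 dB


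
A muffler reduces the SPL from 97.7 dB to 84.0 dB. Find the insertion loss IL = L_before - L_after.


Insertion loss = SPL without muffler - SPL with muffler
IL = 97.7 - 84.0 = 13.7 dB


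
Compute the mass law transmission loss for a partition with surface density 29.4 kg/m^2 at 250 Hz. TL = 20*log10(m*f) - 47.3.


m * f = 29.4 * 250 = 7350
20*log10(7350) = 77.3257 dB
TL = 77.3257 - 47.3 = 30.026 dB


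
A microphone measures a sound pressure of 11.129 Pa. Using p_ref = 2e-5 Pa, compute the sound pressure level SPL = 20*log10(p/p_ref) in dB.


p / p_ref = 11.129 / 2e-5 = 556450
SPL = 20 * log10(556450) = 114.91 dB


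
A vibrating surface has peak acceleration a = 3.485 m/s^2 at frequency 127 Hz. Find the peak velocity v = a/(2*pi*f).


omega = 2*pi*f = 2*pi*127 = 797.965 rad/s
v = a / omega = 3.485 / 797.965 = 0.0043674 m/s


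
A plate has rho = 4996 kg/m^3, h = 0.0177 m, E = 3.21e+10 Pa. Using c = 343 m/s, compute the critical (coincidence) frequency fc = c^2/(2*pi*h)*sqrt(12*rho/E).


12*rho/E = 12*4996/3.21e+10 = 1.86766e-06
sqrt(12*rho/E) = sqrt(1.86766e-06) = 0.00136662
c^2/(2*pi*h) = 343^2/(2*pi*0.0177) = 1.05788e+06
fc = 1.05788e+06 * 0.00136662 = 1445.7 Hz


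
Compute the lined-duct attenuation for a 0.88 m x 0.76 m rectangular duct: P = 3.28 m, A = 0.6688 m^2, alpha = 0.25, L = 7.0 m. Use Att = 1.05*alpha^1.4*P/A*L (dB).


alpha^1.4 = 0.25^1.4 = 0.143587
Attenuation rate = 1.05 * alpha^1.4 * P / A
= 1.05 * 0.143587 * 3.28 / 0.6688 = 0.739404 dB/m
Total Att = 0.739404 * 7.0 = 5.1758 dB


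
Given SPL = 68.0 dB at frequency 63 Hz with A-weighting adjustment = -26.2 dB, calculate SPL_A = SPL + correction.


A-weighting table: 63 Hz -> -26.2 dB correction
SPL_A = SPL + correction = 68.0 + (-26.2) = 41.8 dBA


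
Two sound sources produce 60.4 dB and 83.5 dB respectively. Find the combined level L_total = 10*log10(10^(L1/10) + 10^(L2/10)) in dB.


10^(60.4/10) = 1.09648e+06
10^(83.5/10) = 2.23872e+08
Sum = 1.09648e+06 + 2.23872e+08 = 2.24968e+08
L_total = 10*log10(2.24968e+08) = 83.521 dB


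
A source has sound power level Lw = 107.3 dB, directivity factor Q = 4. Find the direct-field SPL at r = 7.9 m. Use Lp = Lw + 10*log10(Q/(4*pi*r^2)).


4*pi*r^2 = 4*pi*7.9^2 = 784.267 m^2
Q / (4*pi*r^2) = 4 / 784.267 = 0.0051003
Lp = 107.3 + 10*log10(0.0051003) = 84.376 dB


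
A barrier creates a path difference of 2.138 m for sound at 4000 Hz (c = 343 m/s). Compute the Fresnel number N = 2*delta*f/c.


N = 2*delta*f/c = 2*delta/lambda, where lambda = c/f
lambda = 343 / 4000 = 0.08575 m
N = 2 * 2.138 / 0.08575 = 49.866


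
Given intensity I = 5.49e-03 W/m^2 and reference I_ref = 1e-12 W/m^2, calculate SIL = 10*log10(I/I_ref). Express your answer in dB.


I / I_ref = 5.49e-03 / 1e-12 = 5.49e+09
SIL = 10 * log10(5.49e+09) = 97.396 dB


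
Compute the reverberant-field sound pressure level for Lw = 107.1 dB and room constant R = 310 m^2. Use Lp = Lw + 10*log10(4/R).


4/R = 4/310 = 0.0129032
Lp = 107.1 + 10*log10(0.0129032) = 88.207 dB


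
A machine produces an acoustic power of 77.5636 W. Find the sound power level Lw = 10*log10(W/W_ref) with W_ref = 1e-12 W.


W / W_ref = 77.5636 / 1e-12 = 7.75636e+13
Lw = 10 * log10(7.75636e+13) = 138.9 dB


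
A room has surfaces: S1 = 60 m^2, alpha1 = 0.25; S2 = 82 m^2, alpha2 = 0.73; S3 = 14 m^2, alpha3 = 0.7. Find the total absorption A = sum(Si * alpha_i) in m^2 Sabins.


60 * 0.25 = 15
82 * 0.73 = 59.86
14 * 0.7 = 9.8
A_total = 15 + 59.86 + 9.8 = 84.66 m^2


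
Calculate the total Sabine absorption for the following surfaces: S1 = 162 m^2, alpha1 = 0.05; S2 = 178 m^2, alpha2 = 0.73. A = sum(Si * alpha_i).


162 * 0.05 = 8.1
178 * 0.73 = 129.94
A_total = 8.1 + 129.94 = 138.04 m^2


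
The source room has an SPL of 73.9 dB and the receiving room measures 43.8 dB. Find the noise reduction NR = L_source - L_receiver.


NR = L_source - L_receiver (difference between source and receiving room levels)
NR = 73.9 - 43.8 = 30.1 dB


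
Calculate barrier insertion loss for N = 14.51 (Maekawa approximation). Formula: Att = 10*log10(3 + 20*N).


3 + 20*N = 3 + 20*14.51 = 293.2
Att = 10*log10(293.2) = 24.672 dB


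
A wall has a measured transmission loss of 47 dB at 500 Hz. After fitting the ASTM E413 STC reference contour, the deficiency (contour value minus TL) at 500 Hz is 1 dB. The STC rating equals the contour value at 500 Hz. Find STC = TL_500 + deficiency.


By ASTM E413, STC = value of the fitted reference contour at 500 Hz.
Contour value at 500 Hz = TL_500 + deficiency = 47 + 1 = 48
STC = 48


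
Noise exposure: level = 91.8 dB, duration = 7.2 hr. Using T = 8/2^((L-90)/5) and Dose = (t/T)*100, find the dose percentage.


T_allowed = 8 / 2^((91.8 - 90)/5) = 6.23332 hr
Dose = 7.2 / 6.23332 * 100 = 115.51 %


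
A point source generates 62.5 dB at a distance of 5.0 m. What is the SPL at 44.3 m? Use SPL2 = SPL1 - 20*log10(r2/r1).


r2/r1 = 44.3/5.0 = 8.86
Correction = 20*log10(8.86) = 18.9487 dB
SPL2 = 62.5 - 18.9487 = 43.551 dB


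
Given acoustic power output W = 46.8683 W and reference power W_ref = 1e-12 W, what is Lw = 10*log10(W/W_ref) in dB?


W / W_ref = 46.8683 / 1e-12 = 4.68683e+13
Lw = 10 * log10(4.68683e+13) = 136.71 dB


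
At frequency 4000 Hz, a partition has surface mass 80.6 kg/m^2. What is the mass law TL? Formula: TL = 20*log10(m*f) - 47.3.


m * f = 80.6 * 4000 = 322400
20*log10(322400) = 110.168 dB
TL = 110.168 - 47.3 = 62.868 dB


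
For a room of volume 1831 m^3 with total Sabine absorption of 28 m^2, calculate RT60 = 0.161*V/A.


RT60 = 0.161 * 1831 / 28 = 10.528 s


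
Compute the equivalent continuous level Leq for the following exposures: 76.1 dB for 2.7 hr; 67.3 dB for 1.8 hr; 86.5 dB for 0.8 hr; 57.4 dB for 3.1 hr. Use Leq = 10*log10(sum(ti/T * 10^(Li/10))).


T_total = 2.7 + 1.8 + 0.8 + 3.1 = 8.4 hr
(2.7/8.4) * 10^(76.1/10) = 1.30944e+07
(1.8/8.4) * 10^(67.3/10) = 1.15078e+06
(0.8/8.4) * 10^(86.5/10) = 4.25413e+07
(3.1/8.4) * 10^(57.4/10) = 202807
Sum = 1.30944e+07 + 1.15078e+06 + 4.25413e+07 + 202807 = 5.69893e+07
Leq = 10*log10(5.69893e+07) = 77.558 dB


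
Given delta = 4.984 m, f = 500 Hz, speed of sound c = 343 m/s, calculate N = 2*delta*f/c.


N = 2*delta*f/c = 2*delta/lambda, where lambda = c/f
lambda = 343 / 500 = 0.686 m
N = 2 * 4.984 / 0.686 = 14.531


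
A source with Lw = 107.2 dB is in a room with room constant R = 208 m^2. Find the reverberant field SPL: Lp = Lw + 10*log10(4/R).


4/R = 4/208 = 0.0192308
Lp = 107.2 + 10*log10(0.0192308) = 90.04 dB


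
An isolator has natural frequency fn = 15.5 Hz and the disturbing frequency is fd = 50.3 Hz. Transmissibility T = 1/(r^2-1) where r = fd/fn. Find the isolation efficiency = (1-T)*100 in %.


r = 50.3 / 15.5 = 3.24516
r^2 - 1 = 3.24516^2 - 1 = 9.53106
T = 1/9.53106 = 0.10492
Efficiency = (1 - 0.10492)*100 = 89.508 %


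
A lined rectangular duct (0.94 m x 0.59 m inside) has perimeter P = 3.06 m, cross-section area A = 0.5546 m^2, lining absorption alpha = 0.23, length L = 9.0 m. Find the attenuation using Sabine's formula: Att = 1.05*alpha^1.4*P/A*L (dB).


alpha^1.4 = 0.23^1.4 = 0.127767
Attenuation rate = 1.05 * alpha^1.4 * P / A
= 1.05 * 0.127767 * 3.06 / 0.5546 = 0.740201 dB/m
Total Att = 0.740201 * 9.0 = 6.6618 dB


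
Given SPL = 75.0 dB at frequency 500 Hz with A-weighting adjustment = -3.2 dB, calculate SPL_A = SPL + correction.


A-weighting table: 500 Hz -> -3.2 dB correction
SPL_A = SPL + correction = 75.0 + (-3.2) = 71.8 dBA


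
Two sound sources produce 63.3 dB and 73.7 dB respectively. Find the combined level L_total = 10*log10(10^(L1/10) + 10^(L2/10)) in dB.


10^(63.3/10) = 2.13796e+06
10^(73.7/10) = 2.34423e+07
Sum = 2.13796e+06 + 2.34423e+07 = 2.55803e+07
L_total = 10*log10(2.55803e+07) = 74.079 dB


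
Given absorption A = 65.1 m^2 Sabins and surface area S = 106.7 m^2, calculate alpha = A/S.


Absorption coefficient = absorbed power / incident power
alpha = A / S = 65.1 / 106.7 = 0.61012


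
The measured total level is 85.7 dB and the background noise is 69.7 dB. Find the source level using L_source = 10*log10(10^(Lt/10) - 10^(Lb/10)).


10^(85.7/10) = 3.71535e+08
10^(69.7/10) = 9.33254e+06
Difference = 3.71535e+08 - 9.33254e+06 = 3.62202e+08
L_source = 10*log10(3.62202e+08) = 85.59 dB


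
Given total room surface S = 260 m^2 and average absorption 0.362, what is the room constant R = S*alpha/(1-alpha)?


R = 260 * 0.362 / (1 - 0.362) = 147.52 m^2


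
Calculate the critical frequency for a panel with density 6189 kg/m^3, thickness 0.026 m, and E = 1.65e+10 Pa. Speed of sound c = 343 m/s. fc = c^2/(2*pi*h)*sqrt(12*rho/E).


12*rho/E = 12*6189/1.65e+10 = 4.50109e-06
sqrt(12*rho/E) = sqrt(4.50109e-06) = 0.00212158
c^2/(2*pi*h) = 343^2/(2*pi*0.026) = 720170
fc = 720170 * 0.00212158 = 1527.9 Hz


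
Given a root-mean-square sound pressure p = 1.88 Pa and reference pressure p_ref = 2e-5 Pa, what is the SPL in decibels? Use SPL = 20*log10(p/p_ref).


p / p_ref = 1.88 / 2e-5 = 94000
SPL = 20 * log10(94000) = 99.463 dB


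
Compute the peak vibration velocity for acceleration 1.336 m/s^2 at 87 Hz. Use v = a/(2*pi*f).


omega = 2*pi*f = 2*pi*87 = 546.637 rad/s
v = a / omega = 1.336 / 546.637 = 0.002444 m/s


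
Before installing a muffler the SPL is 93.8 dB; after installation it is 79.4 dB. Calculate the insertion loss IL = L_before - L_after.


Insertion loss = SPL without muffler - SPL with muffler
IL = 93.8 - 79.4 = 14.4 dB


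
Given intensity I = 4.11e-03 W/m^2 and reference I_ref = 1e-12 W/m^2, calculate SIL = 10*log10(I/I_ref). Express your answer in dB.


I / I_ref = 4.11e-03 / 1e-12 = 4.11e+09
SIL = 10 * log10(4.11e+09) = 96.138 dB


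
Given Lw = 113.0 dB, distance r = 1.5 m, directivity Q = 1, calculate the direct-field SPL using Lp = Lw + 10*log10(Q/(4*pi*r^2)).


4*pi*r^2 = 4*pi*1.5^2 = 28.2743 m^2
Q / (4*pi*r^2) = 1 / 28.2743 = 0.0353678
Lp = 113.0 + 10*log10(0.0353678) = 98.486 dB


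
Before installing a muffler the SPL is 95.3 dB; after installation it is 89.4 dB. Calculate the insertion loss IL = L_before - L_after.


Insertion loss = SPL without muffler - SPL with muffler
IL = 95.3 - 89.4 = 5.9 dB


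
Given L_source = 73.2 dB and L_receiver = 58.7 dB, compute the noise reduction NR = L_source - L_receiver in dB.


NR = L_source - L_receiver (difference between source and receiving room levels)
NR = 73.2 - 58.7 = 14.5 dB


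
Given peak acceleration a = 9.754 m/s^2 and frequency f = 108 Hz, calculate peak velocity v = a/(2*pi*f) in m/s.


omega = 2*pi*f = 2*pi*108 = 678.584 rad/s
v = a / omega = 9.754 / 678.584 = 0.014374 m/s


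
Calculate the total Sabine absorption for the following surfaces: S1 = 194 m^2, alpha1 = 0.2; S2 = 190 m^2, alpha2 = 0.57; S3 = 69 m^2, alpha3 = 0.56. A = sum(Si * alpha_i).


194 * 0.2 = 38.8
190 * 0.57 = 108.3
69 * 0.56 = 38.64
A_total = 38.8 + 108.3 + 38.64 = 185.74 m^2


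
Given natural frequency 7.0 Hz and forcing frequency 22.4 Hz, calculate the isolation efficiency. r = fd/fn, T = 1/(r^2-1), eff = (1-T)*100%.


r = 22.4 / 7.0 = 3.2
r^2 - 1 = 3.2^2 - 1 = 9.24
T = 1/9.24 = 0.108225
Efficiency = (1 - 0.108225)*100 = 89.177 %


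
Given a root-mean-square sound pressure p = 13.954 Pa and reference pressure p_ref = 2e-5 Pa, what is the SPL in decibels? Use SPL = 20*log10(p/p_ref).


p / p_ref = 13.954 / 2e-5 = 697700
SPL = 20 * log10(697700) = 116.87 dB


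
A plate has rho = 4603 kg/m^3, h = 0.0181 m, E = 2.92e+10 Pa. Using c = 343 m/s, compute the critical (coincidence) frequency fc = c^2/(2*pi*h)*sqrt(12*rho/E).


12*rho/E = 12*4603/2.92e+10 = 1.89164e-06
sqrt(12*rho/E) = sqrt(1.89164e-06) = 0.00137537
c^2/(2*pi*h) = 343^2/(2*pi*0.0181) = 1.0345e+06
fc = 1.0345e+06 * 0.00137537 = 1422.8 Hz


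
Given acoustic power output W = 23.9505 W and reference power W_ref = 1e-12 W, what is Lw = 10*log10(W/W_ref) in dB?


W / W_ref = 23.9505 / 1e-12 = 2.39505e+13
Lw = 10 * log10(2.39505e+13) = 133.79 dB


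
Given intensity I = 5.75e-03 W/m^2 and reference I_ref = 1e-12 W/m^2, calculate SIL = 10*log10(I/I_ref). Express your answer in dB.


I / I_ref = 5.75e-03 / 1e-12 = 5.75e+09
SIL = 10 * log10(5.75e+09) = 97.597 dB
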